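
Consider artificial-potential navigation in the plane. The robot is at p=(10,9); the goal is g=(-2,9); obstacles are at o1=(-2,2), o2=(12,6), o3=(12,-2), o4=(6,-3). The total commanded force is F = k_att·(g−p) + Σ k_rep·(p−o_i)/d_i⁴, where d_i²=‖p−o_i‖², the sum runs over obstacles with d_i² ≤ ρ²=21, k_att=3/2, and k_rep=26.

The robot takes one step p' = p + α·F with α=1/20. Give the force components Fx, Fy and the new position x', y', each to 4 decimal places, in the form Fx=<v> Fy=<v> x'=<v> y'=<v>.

F_att = 3/2·(g−p) = 3/2·(-12,0) = (-18.0000,0.0000)
o1: d²=193 > ρ²=21 → inactive
o2: d²=13 ≤ ρ²=21; F_rep = 26·(-2,3)/13² = (-0.3077,0.4615)
o3: d²=125 > ρ²=21 → inactive
o4: d²=160 > ρ²=21 → inactive
F = F_att + ΣF_rep = (-18.3077,0.4615)
p' = p + 1/20·F = (9.0846,9.0231)

Fx=-18.3077 Fy=0.4615 x'=9.0846 y'=9.0231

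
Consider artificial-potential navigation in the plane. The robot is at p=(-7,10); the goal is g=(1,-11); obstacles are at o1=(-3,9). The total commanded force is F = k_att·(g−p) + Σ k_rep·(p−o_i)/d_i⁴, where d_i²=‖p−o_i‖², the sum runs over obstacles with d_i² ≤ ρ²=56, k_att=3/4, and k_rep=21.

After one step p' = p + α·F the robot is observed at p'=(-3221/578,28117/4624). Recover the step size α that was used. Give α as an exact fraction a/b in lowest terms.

F_att = 3/4·(g−p) = 3/4·(8,-21) = (6.0000,-15.7500)
o1: d²=17 ≤ ρ²=56; F_rep = 21·(-4,1)/17² = (-0.2907,0.0727)
F = F_att + ΣF_rep = (5.7093,-15.6773)
Δp = p'−p = (1.4273,-3.9193); α = Δx/Fx = (825/578) / (1650/289) = 1/4
check: Δy/Fy = (-18123/4624) / (-18123/1156) = 1/4 ✓

α = 1/4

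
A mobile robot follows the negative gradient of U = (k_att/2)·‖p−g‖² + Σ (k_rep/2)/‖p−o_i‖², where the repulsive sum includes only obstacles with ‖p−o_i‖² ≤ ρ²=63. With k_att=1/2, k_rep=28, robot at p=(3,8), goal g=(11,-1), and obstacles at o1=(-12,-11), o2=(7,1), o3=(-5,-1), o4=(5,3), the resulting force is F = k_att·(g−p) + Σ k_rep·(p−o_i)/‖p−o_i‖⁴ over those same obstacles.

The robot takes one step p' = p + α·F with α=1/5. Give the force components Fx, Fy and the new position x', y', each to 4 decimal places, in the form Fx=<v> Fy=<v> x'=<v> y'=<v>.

F_att = 1/2·(g−p) = 1/2·(8,-9) = (4.0000,-4.5000)
o1: d²=586 > ρ²=63 → inactive
o2: d²=65 > ρ²=63 → inactive
o3: d²=145 > ρ²=63 → inactive
o4: d²=29 ≤ ρ²=63; F_rep = 28·(-2,5)/29² = (-0.0666,0.1665)
F = F_att + ΣF_rep = (3.9334,-4.3335)
p' = p + 1/5·F = (3.7867,7.1333)

Fx=3.9334 Fy=-4.3335 x'=3.7867 y'=7.1333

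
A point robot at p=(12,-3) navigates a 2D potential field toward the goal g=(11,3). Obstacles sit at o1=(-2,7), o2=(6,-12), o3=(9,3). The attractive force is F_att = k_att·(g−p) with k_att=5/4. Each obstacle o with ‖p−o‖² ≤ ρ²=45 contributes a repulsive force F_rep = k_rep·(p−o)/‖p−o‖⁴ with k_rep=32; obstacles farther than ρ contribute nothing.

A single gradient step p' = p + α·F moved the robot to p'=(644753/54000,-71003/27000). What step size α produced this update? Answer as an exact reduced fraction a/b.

α = 1/20

F_att = 5/4·(g−p) = 5/4·(-1,6) = (-1.2500,7.5000)
o1: d²=296 > ρ²=45 → inactive
o2: d²=117 > ρ²=45 → inactive
o3: d²=45 ≤ ρ²=45; F_rep = 32·(3,-6)/45² = (0.0474,-0.0948)
F = F_att + ΣF_rep = (-1.2026,7.4052)
Δp = p'−p = (-0.0601,0.3703); α = Δx/Fx = (-3247/54000) / (-3247/2700) = 1/20
check: Δy/Fy = (9997/27000) / (9997/1350) = 1/20 ✓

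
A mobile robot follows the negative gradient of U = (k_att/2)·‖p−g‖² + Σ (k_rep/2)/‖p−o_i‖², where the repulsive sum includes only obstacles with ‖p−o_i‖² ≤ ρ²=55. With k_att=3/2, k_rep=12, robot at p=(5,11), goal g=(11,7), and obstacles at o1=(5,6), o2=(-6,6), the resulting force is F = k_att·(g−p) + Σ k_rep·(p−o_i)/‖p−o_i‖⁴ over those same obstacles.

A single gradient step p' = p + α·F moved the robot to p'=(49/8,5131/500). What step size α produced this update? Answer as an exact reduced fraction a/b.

F_att = 3/2·(g−p) = 3/2·(6,-4) = (9.0000,-6.0000)
o1: d²=25 ≤ ρ²=55; F_rep = 12·(0,5)/25² = (0.0000,0.0960)
o2: d²=146 > ρ²=55 → inactive
F = F_att + ΣF_rep = (9.0000,-5.9040)
Δp = p'−p = (1.1250,-0.7380); α = Δx/Fx = (9/8) / (9) = 1/8
check: Δy/Fy = (-369/500) / (-738/125) = 1/8 ✓

α = 1/8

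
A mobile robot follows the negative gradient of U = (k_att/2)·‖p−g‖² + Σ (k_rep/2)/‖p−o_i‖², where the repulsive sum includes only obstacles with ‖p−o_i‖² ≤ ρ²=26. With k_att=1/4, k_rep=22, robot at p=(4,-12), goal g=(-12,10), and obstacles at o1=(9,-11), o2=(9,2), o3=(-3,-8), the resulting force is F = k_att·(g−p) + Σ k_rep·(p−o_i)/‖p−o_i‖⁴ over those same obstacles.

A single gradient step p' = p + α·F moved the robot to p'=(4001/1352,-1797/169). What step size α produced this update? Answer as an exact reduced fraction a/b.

F_att = 1/4·(g−p) = 1/4·(-16,22) = (-4.0000,5.5000)
o1: d²=26 ≤ ρ²=26; F_rep = 22·(-5,-1)/26² = (-0.1627,-0.0325)
o2: d²=221 > ρ²=26 → inactive
o3: d²=65 > ρ²=26 → inactive
F = F_att + ΣF_rep = (-4.1627,5.4675)
Δp = p'−p = (-1.0407,1.3669); α = Δx/Fx = (-1407/1352) / (-1407/338) = 1/4
check: Δy/Fy = (231/169) / (924/169) = 1/4 ✓

α = 1/4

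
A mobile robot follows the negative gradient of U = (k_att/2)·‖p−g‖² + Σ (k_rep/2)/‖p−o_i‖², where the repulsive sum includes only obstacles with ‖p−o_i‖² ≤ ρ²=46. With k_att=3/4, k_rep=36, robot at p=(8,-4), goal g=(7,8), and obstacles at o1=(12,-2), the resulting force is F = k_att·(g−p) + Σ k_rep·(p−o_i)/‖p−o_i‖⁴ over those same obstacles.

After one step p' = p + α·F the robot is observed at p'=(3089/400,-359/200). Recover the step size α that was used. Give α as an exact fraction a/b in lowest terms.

F_att = 3/4·(g−p) = 3/4·(-1,12) = (-0.7500,9.0000)
o1: d²=20 ≤ ρ²=46; F_rep = 36·(-4,-2)/20² = (-0.3600,-0.1800)
F = F_att + ΣF_rep = (-1.1100,8.8200)
Δp = p'−p = (-0.2775,2.2050); α = Δx/Fx = (-111/400) / (-111/100) = 1/4
check: Δy/Fy = (441/200) / (441/50) = 1/4 ✓

α = 1/4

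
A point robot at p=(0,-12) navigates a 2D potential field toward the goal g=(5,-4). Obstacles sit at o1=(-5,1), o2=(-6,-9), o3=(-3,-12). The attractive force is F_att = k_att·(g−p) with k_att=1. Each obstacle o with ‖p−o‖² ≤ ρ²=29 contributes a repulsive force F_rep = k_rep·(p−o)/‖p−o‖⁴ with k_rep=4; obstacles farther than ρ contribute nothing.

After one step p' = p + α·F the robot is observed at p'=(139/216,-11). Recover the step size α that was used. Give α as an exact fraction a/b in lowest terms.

F_att = 1·(g−p) = 1·(5,8) = (5.0000,8.0000)
o1: d²=194 > ρ²=29 → inactive
o2: d²=45 > ρ²=29 → inactive
o3: d²=9 ≤ ρ²=29; F_rep = 4·(3,0)/9² = (0.1481,0.0000)
F = F_att + ΣF_rep = (5.1481,8.0000)
Δp = p'−p = (0.6435,1.0000); α = Δx/Fx = (139/216) / (139/27) = 1/8
check: Δy/Fy = (1) / (8) = 1/8 ✓

α = 1/8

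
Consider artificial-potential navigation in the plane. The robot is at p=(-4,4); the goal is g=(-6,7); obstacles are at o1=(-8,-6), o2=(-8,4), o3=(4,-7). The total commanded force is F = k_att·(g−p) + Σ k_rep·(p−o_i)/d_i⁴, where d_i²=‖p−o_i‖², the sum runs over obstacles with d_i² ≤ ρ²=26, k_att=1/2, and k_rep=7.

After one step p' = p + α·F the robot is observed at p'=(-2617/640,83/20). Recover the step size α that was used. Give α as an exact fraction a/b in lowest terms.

α = 1/10

F_att = 1/2·(g−p) = 1/2·(-2,3) = (-1.0000,1.5000)
o1: d²=116 > ρ²=26 → inactive
o2: d²=16 ≤ ρ²=26; F_rep = 7·(4,0)/16² = (0.1094,0.0000)
o3: d²=185 > ρ²=26 → inactive
F = F_att + ΣF_rep = (-0.8906,1.5000)
Δp = p'−p = (-0.0891,0.1500); α = Δx/Fx = (-57/640) / (-57/64) = 1/10
check: Δy/Fy = (3/20) / (3/2) = 1/10 ✓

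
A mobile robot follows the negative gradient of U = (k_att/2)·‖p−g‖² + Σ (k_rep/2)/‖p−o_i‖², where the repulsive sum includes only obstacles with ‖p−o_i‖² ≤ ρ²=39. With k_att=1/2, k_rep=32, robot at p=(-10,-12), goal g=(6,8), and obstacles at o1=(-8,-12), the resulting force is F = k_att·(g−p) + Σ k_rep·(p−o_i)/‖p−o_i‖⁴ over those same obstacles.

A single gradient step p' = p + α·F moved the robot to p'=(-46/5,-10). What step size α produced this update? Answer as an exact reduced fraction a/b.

F_att = 1/2·(g−p) = 1/2·(16,20) = (8.0000,10.0000)
o1: d²=4 ≤ ρ²=39; F_rep = 32·(-2,0)/4² = (-4.0000,0.0000)
F = F_att + ΣF_rep = (4.0000,10.0000)
Δp = p'−p = (0.8000,2.0000); α = Δx/Fx = (4/5) / (4) = 1/5
check: Δy/Fy = (2) / (10) = 1/5 ✓

α = 1/5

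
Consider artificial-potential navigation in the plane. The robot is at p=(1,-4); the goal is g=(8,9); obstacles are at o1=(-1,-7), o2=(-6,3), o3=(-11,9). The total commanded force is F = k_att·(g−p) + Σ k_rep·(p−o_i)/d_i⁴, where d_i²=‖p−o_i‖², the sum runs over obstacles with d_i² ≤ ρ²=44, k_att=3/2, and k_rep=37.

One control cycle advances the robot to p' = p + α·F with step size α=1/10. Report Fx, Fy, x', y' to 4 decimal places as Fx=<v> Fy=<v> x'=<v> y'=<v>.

F_att = 3/2·(g−p) = 3/2·(7,13) = (10.5000,19.5000)
o1: d²=13 ≤ ρ²=44; F_rep = 37·(2,3)/13² = (0.4379,0.6568)
o2: d²=98 > ρ²=44 → inactive
o3: d²=313 > ρ²=44 → inactive
F = F_att + ΣF_rep = (10.9379,20.1568)
p' = p + 1/10·F = (2.0938,-1.9843)

Fx=10.9379 Fy=20.1568 x'=2.0938 y'=-1.9843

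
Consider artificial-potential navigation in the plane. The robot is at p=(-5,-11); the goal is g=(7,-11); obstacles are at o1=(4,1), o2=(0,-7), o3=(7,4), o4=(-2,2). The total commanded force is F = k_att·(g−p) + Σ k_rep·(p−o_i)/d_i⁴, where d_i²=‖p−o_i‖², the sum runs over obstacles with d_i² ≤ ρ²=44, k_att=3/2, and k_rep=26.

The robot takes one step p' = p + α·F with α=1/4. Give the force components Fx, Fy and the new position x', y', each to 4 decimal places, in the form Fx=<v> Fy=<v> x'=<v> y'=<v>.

Fx=17.9227 Fy=-0.0619 x'=-0.5193 y'=-11.0155

F_att = 3/2·(g−p) = 3/2·(12,0) = (18.0000,0.0000)
o1: d²=225 > ρ²=44 → inactive
o2: d²=41 ≤ ρ²=44; F_rep = 26·(-5,-4)/41² = (-0.0773,-0.0619)
o3: d²=369 > ρ²=44 → inactive
o4: d²=178 > ρ²=44 → inactive
F = F_att + ΣF_rep = (17.9227,-0.0619)
p' = p + 1/4·F = (-0.5193,-11.0155)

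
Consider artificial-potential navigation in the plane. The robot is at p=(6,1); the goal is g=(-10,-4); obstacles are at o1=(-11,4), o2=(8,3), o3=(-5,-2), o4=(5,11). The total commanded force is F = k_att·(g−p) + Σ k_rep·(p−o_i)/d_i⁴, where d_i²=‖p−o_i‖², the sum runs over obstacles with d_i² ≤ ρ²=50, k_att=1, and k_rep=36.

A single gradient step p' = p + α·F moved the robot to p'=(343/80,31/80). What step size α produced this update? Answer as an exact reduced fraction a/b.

F_att = 1·(g−p) = 1·(-16,-5) = (-16.0000,-5.0000)
o1: d²=298 > ρ²=50 → inactive
o2: d²=8 ≤ ρ²=50; F_rep = 36·(-2,-2)/8² = (-1.1250,-1.1250)
o3: d²=130 > ρ²=50 → inactive
o4: d²=101 > ρ²=50 → inactive
F = F_att + ΣF_rep = (-17.1250,-6.1250)
Δp = p'−p = (-1.7125,-0.6125); α = Δx/Fx = (-137/80) / (-137/8) = 1/10
check: Δy/Fy = (-49/80) / (-49/8) = 1/10 ✓

α = 1/10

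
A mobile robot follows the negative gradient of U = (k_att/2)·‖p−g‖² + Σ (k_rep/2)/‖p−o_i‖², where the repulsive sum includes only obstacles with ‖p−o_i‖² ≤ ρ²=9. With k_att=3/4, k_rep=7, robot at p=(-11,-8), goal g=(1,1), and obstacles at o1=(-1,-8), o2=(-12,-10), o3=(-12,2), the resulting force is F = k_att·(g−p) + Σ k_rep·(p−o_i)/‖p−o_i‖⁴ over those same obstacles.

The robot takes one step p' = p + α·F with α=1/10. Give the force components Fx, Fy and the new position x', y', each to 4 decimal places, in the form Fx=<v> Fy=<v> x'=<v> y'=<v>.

F_att = 3/4·(g−p) = 3/4·(12,9) = (9.0000,6.7500)
o1: d²=100 > ρ²=9 → inactive
o2: d²=5 ≤ ρ²=9; F_rep = 7·(1,2)/5² = (0.2800,0.5600)
o3: d²=101 > ρ²=9 → inactive
F = F_att + ΣF_rep = (9.2800,7.3100)
p' = p + 1/10·F = (-10.0720,-7.2690)

Fx=9.2800 Fy=7.3100 x'=-10.0720 y'=-7.2690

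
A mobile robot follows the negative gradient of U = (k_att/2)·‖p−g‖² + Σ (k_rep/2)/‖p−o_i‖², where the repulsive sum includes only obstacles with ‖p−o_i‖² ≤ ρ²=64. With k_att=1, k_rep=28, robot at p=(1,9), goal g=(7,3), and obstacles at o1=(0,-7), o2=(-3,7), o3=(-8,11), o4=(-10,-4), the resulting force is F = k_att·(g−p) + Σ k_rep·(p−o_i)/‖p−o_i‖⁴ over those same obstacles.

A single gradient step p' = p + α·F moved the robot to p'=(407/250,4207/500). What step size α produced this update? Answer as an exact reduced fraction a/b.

α = 1/10

F_att = 1·(g−p) = 1·(6,-6) = (6.0000,-6.0000)
o1: d²=257 > ρ²=64 → inactive
o2: d²=20 ≤ ρ²=64; F_rep = 28·(4,2)/20² = (0.2800,0.1400)
o3: d²=85 > ρ²=64 → inactive
o4: d²=290 > ρ²=64 → inactive
F = F_att + ΣF_rep = (6.2800,-5.8600)
Δp = p'−p = (0.6280,-0.5860); α = Δx/Fx = (157/250) / (157/25) = 1/10
check: Δy/Fy = (-293/500) / (-293/50) = 1/10 ✓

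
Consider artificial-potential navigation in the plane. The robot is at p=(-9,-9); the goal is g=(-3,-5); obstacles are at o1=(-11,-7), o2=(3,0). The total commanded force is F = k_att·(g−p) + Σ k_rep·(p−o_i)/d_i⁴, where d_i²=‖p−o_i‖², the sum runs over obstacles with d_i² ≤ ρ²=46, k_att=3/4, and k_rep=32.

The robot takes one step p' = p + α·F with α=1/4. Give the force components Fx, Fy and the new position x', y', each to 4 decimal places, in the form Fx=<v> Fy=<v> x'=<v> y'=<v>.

Fx=5.5000 Fy=2.0000 x'=-7.6250 y'=-8.5000

F_att = 3/4·(g−p) = 3/4·(6,4) = (4.5000,3.0000)
o1: d²=8 ≤ ρ²=46; F_rep = 32·(2,-2)/8² = (1.0000,-1.0000)
o2: d²=225 > ρ²=46 → inactive
F = F_att + ΣF_rep = (5.5000,2.0000)
p' = p + 1/4·F = (-7.6250,-8.5000)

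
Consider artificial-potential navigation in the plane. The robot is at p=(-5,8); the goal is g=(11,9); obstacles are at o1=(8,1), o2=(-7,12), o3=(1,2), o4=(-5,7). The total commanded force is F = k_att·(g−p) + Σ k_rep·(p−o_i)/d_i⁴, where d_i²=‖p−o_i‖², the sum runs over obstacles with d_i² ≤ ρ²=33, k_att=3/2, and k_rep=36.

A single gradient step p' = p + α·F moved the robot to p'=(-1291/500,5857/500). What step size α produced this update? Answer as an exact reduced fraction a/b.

α = 1/10

F_att = 3/2·(g−p) = 3/2·(16,1) = (24.0000,1.5000)
o1: d²=218 > ρ²=33 → inactive
o2: d²=20 ≤ ρ²=33; F_rep = 36·(2,-4)/20² = (0.1800,-0.3600)
o3: d²=72 > ρ²=33 → inactive
o4: d²=1 ≤ ρ²=33; F_rep = 36·(0,1)/1² = (0.0000,36.0000)
F = F_att + ΣF_rep = (24.1800,37.1400)
Δp = p'−p = (2.4180,3.7140); α = Δx/Fx = (1209/500) / (1209/50) = 1/10
check: Δy/Fy = (1857/500) / (1857/50) = 1/10 ✓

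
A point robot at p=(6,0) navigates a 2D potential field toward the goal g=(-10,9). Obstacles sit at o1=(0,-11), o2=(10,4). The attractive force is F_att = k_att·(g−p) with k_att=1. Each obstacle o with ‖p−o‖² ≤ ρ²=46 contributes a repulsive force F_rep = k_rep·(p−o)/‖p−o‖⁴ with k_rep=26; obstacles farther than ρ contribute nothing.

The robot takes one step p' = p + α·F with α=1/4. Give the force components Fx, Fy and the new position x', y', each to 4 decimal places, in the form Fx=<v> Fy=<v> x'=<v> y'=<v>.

F_att = 1·(g−p) = 1·(-16,9) = (-16.0000,9.0000)
o1: d²=157 > ρ²=46 → inactive
o2: d²=32 ≤ ρ²=46; F_rep = 26·(-4,-4)/32² = (-0.1016,-0.1016)
F = F_att + ΣF_rep = (-16.1016,8.8984)
p' = p + 1/4·F = (1.9746,2.2246)

Fx=-16.1016 Fy=8.8984 x'=1.9746 y'=2.2246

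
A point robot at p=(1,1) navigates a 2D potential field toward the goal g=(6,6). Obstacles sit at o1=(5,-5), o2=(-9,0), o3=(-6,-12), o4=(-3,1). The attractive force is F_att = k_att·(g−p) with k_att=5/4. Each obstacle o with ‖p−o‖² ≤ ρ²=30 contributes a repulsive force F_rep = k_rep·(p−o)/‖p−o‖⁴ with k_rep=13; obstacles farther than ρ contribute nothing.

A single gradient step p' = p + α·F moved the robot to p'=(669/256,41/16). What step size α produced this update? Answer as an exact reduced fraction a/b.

F_att = 5/4·(g−p) = 5/4·(5,5) = (6.2500,6.2500)
o1: d²=52 > ρ²=30 → inactive
o2: d²=101 > ρ²=30 → inactive
o3: d²=218 > ρ²=30 → inactive
o4: d²=16 ≤ ρ²=30; F_rep = 13·(4,0)/16² = (0.2031,0.0000)
F = F_att + ΣF_rep = (6.4531,6.2500)
Δp = p'−p = (1.6133,1.5625); α = Δx/Fx = (413/256) / (413/64) = 1/4
check: Δy/Fy = (25/16) / (25/4) = 1/4 ✓

α = 1/4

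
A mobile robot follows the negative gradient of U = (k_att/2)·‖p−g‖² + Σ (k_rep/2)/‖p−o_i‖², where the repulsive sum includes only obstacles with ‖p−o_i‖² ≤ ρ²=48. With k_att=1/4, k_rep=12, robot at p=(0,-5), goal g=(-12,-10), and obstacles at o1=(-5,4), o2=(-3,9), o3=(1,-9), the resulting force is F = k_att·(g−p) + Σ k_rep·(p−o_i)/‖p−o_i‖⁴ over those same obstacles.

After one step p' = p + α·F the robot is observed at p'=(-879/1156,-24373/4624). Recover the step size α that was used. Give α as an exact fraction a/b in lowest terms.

F_att = 1/4·(g−p) = 1/4·(-12,-5) = (-3.0000,-1.2500)
o1: d²=106 > ρ²=48 → inactive
o2: d²=205 > ρ²=48 → inactive
o3: d²=17 ≤ ρ²=48; F_rep = 12·(-1,4)/17² = (-0.0415,0.1661)
F = F_att + ΣF_rep = (-3.0415,-1.0839)
Δp = p'−p = (-0.7604,-0.2710); α = Δx/Fx = (-879/1156) / (-879/289) = 1/4
check: Δy/Fy = (-1253/4624) / (-1253/1156) = 1/4 ✓

α = 1/4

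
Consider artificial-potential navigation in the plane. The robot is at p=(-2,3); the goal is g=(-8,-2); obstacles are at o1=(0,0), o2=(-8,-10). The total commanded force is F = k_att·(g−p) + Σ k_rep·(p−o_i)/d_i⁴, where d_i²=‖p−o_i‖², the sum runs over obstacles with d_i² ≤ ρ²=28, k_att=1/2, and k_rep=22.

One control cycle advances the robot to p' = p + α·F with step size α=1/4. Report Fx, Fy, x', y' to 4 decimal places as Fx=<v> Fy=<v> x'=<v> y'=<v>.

F_att = 1/2·(g−p) = 1/2·(-6,-5) = (-3.0000,-2.5000)
o1: d²=13 ≤ ρ²=28; F_rep = 22·(-2,3)/13² = (-0.2604,0.3905)
o2: d²=205 > ρ²=28 → inactive
F = F_att + ΣF_rep = (-3.2604,-2.1095)
p' = p + 1/4·F = (-2.8151,2.4726)

Fx=-3.2604 Fy=-2.1095 x'=-2.8151 y'=2.4726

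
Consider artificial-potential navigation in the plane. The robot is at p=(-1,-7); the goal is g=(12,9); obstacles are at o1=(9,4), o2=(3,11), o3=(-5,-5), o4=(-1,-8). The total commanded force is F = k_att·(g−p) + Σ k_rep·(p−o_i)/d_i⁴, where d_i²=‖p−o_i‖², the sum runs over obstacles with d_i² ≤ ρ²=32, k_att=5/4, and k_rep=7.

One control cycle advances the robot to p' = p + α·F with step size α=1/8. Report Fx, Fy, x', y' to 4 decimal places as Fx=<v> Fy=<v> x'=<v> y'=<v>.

F_att = 5/4·(g−p) = 5/4·(13,16) = (16.2500,20.0000)
o1: d²=221 > ρ²=32 → inactive
o2: d²=340 > ρ²=32 → inactive
o3: d²=20 ≤ ρ²=32; F_rep = 7·(4,-2)/20² = (0.0700,-0.0350)
o4: d²=1 ≤ ρ²=32; F_rep = 7·(0,1)/1² = (0.0000,7.0000)
F = F_att + ΣF_rep = (16.3200,26.9650)
p' = p + 1/8·F = (1.0400,-3.6294)

Fx=16.3200 Fy=26.9650 x'=1.0400 y'=-3.6294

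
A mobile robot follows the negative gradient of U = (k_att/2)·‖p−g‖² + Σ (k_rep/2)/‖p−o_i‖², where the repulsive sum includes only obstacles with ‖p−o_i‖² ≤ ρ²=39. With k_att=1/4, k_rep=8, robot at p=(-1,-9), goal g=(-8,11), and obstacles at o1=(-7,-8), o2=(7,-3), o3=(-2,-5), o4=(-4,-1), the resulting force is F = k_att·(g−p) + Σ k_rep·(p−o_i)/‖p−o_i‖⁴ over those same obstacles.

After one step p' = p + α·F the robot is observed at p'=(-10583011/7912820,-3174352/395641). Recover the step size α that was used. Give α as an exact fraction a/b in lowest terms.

α = 1/5

F_att = 1/4·(g−p) = 1/4·(-7,20) = (-1.7500,5.0000)
o1: d²=37 ≤ ρ²=39; F_rep = 8·(6,-1)/37² = (0.0351,-0.0058)
o2: d²=100 > ρ²=39 → inactive
o3: d²=17 ≤ ρ²=39; F_rep = 8·(1,-4)/17² = (0.0277,-0.1107)
o4: d²=73 > ρ²=39 → inactive
F = F_att + ΣF_rep = (-1.6873,4.8834)
Δp = p'−p = (-0.3375,0.9767); α = Δx/Fx = (-2670191/7912820) / (-2670191/1582564) = 1/5
check: Δy/Fy = (386417/395641) / (1932085/395641) = 1/5 ✓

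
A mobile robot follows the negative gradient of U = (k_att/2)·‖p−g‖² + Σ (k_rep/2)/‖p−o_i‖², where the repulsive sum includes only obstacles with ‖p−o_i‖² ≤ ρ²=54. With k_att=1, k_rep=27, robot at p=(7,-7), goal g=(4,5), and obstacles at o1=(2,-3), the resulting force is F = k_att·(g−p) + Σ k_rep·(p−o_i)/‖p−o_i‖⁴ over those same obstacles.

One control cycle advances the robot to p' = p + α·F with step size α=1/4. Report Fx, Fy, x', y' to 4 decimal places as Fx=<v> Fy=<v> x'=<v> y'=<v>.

F_att = 1·(g−p) = 1·(-3,12) = (-3.0000,12.0000)
o1: d²=41 ≤ ρ²=54; F_rep = 27·(5,-4)/41² = (0.0803,-0.0642)
F = F_att + ΣF_rep = (-2.9197,11.9358)
p' = p + 1/4·F = (6.2701,-4.0161)

Fx=-2.9197 Fy=11.9358 x'=6.2701 y'=-4.0161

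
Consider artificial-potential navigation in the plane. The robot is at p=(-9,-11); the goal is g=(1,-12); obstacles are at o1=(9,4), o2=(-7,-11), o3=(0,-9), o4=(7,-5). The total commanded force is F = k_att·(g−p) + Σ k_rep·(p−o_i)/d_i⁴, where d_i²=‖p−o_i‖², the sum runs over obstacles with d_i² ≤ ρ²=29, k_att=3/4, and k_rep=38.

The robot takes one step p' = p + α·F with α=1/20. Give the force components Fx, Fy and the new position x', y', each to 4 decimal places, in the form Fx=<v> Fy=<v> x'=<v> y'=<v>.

F_att = 3/4·(g−p) = 3/4·(10,-1) = (7.5000,-0.7500)
o1: d²=549 > ρ²=29 → inactive
o2: d²=4 ≤ ρ²=29; F_rep = 38·(-2,0)/4² = (-4.7500,0.0000)
o3: d²=85 > ρ²=29 → inactive
o4: d²=292 > ρ²=29 → inactive
F = F_att + ΣF_rep = (2.7500,-0.7500)
p' = p + 1/20·F = (-8.8625,-11.0375)

Fx=2.7500 Fy=-0.7500 x'=-8.8625 y'=-11.0375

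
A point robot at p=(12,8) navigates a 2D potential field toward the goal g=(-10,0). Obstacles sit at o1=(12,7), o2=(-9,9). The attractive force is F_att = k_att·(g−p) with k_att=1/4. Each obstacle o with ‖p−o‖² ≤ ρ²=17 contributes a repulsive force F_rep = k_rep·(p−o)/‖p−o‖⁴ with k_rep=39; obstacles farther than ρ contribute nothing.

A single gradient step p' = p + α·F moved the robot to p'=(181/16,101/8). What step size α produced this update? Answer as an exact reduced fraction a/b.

F_att = 1/4·(g−p) = 1/4·(-22,-8) = (-5.5000,-2.0000)
o1: d²=1 ≤ ρ²=17; F_rep = 39·(0,1)/1² = (0.0000,39.0000)
o2: d²=442 > ρ²=17 → inactive
F = F_att + ΣF_rep = (-5.5000,37.0000)
Δp = p'−p = (-0.6875,4.6250); α = Δx/Fx = (-11/16) / (-11/2) = 1/8
check: Δy/Fy = (37/8) / (37) = 1/8 ✓

α = 1/8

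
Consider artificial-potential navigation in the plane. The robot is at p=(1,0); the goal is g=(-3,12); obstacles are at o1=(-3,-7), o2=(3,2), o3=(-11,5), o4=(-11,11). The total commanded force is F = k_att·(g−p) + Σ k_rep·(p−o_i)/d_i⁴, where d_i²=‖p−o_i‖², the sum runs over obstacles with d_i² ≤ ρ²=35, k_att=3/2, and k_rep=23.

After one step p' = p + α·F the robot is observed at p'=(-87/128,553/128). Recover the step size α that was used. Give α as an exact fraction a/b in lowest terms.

F_att = 3/2·(g−p) = 3/2·(-4,12) = (-6.0000,18.0000)
o1: d²=65 > ρ²=35 → inactive
o2: d²=8 ≤ ρ²=35; F_rep = 23·(-2,-2)/8² = (-0.7188,-0.7188)
o3: d²=169 > ρ²=35 → inactive
o4: d²=265 > ρ²=35 → inactive
F = F_att + ΣF_rep = (-6.7188,17.2812)
Δp = p'−p = (-1.6797,4.3203); α = Δx/Fx = (-215/128) / (-215/32) = 1/4
check: Δy/Fy = (553/128) / (553/32) = 1/4 ✓

α = 1/4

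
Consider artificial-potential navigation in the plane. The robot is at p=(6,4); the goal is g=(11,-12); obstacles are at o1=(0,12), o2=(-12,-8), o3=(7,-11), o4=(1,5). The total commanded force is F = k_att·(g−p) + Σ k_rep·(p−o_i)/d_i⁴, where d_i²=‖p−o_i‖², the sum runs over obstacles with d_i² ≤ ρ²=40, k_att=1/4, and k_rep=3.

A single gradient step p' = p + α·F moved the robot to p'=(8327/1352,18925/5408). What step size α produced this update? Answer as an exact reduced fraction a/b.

F_att = 1/4·(g−p) = 1/4·(5,-16) = (1.2500,-4.0000)
o1: d²=100 > ρ²=40 → inactive
o2: d²=468 > ρ²=40 → inactive
o3: d²=226 > ρ²=40 → inactive
o4: d²=26 ≤ ρ²=40; F_rep = 3·(5,-1)/26² = (0.0222,-0.0044)
F = F_att + ΣF_rep = (1.2722,-4.0044)
Δp = p'−p = (0.1590,-0.5006); α = Δx/Fx = (215/1352) / (215/169) = 1/8
check: Δy/Fy = (-2707/5408) / (-2707/676) = 1/8 ✓

α = 1/8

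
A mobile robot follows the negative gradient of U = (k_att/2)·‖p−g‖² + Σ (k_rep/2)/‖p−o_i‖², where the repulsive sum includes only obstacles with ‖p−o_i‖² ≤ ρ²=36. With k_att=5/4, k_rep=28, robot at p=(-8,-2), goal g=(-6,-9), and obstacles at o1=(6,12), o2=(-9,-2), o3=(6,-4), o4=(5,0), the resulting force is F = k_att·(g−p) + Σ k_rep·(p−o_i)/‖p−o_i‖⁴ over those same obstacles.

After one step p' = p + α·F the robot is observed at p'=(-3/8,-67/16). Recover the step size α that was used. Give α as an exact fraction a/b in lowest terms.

α = 1/4

F_att = 5/4·(g−p) = 5/4·(2,-7) = (2.5000,-8.7500)
o1: d²=392 > ρ²=36 → inactive
o2: d²=1 ≤ ρ²=36; F_rep = 28·(1,0)/1² = (28.0000,0.0000)
o3: d²=200 > ρ²=36 → inactive
o4: d²=173 > ρ²=36 → inactive
F = F_att + ΣF_rep = (30.5000,-8.7500)
Δp = p'−p = (7.6250,-2.1875); α = Δx/Fx = (61/8) / (61/2) = 1/4
check: Δy/Fy = (-35/16) / (-35/4) = 1/4 ✓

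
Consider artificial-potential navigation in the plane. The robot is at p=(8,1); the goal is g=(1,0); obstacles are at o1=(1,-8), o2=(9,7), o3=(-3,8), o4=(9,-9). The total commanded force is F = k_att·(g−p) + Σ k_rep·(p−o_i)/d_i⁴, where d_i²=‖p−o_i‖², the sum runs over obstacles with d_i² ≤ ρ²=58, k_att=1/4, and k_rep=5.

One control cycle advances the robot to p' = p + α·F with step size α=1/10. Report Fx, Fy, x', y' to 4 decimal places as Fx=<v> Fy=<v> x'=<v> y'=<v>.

F_att = 1/4·(g−p) = 1/4·(-7,-1) = (-1.7500,-0.2500)
o1: d²=130 > ρ²=58 → inactive
o2: d²=37 ≤ ρ²=58; F_rep = 5·(-1,-6)/37² = (-0.0037,-0.0219)
o3: d²=170 > ρ²=58 → inactive
o4: d²=101 > ρ²=58 → inactive
F = F_att + ΣF_rep = (-1.7537,-0.2719)
p' = p + 1/10·F = (7.8246,0.9728)

Fx=-1.7537 Fy=-0.2719 x'=7.8246 y'=0.9728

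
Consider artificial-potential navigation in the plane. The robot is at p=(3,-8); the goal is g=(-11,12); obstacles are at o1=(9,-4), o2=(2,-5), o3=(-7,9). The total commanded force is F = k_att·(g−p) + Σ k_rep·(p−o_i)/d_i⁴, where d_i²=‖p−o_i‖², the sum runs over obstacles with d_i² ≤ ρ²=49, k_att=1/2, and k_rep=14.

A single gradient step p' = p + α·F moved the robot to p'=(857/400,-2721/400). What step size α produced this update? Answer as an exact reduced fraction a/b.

F_att = 1/2·(g−p) = 1/2·(-14,20) = (-7.0000,10.0000)
o1: d²=52 > ρ²=49 → inactive
o2: d²=10 ≤ ρ²=49; F_rep = 14·(1,-3)/10² = (0.1400,-0.4200)
o3: d²=389 > ρ²=49 → inactive
F = F_att + ΣF_rep = (-6.8600,9.5800)
Δp = p'−p = (-0.8575,1.1975); α = Δx/Fx = (-343/400) / (-343/50) = 1/8
check: Δy/Fy = (479/400) / (479/50) = 1/8 ✓

α = 1/8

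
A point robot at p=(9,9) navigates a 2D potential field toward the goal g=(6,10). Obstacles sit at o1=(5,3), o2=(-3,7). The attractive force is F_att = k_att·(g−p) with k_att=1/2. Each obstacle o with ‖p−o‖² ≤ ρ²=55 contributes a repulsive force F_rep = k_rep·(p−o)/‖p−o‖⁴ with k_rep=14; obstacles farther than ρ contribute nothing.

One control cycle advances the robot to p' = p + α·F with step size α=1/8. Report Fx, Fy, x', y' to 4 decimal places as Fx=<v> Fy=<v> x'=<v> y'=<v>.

F_att = 1/2·(g−p) = 1/2·(-3,1) = (-1.5000,0.5000)
o1: d²=52 ≤ ρ²=55; F_rep = 14·(4,6)/52² = (0.0207,0.0311)
o2: d²=148 > ρ²=55 → inactive
F = F_att + ΣF_rep = (-1.4793,0.5311)
p' = p + 1/8·F = (8.8151,9.0664)

Fx=-1.4793 Fy=0.5311 x'=8.8151 y'=9.0664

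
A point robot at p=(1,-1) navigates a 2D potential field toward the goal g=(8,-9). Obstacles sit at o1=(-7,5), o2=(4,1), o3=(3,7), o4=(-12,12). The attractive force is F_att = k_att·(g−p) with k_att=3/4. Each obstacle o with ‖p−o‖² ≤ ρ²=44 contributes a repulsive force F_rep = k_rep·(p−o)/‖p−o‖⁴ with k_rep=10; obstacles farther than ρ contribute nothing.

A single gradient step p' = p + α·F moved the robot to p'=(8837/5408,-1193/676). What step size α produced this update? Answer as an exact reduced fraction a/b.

F_att = 3/4·(g−p) = 3/4·(7,-8) = (5.2500,-6.0000)
o1: d²=100 > ρ²=44 → inactive
o2: d²=13 ≤ ρ²=44; F_rep = 10·(-3,-2)/13² = (-0.1775,-0.1183)
o3: d²=68 > ρ²=44 → inactive
o4: d²=338 > ρ²=44 → inactive
F = F_att + ΣF_rep = (5.0725,-6.1183)
Δp = p'−p = (0.6341,-0.7648); α = Δx/Fx = (3429/5408) / (3429/676) = 1/8
check: Δy/Fy = (-517/676) / (-1034/169) = 1/8 ✓

α = 1/8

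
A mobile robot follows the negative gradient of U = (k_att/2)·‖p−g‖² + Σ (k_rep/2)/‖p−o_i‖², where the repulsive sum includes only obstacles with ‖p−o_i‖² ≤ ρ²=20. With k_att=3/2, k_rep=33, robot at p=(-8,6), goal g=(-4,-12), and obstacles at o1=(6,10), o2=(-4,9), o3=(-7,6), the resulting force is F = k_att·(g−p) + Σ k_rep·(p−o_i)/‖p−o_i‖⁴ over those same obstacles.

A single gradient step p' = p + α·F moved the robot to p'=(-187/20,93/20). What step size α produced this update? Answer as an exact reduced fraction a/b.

α = 1/20

F_att = 3/2·(g−p) = 3/2·(4,-18) = (6.0000,-27.0000)
o1: d²=212 > ρ²=20 → inactive
o2: d²=25 > ρ²=20 → inactive
o3: d²=1 ≤ ρ²=20; F_rep = 33·(-1,0)/1² = (-33.0000,0.0000)
F = F_att + ΣF_rep = (-27.0000,-27.0000)
Δp = p'−p = (-1.3500,-1.3500); α = Δx/Fx = (-27/20) / (-27) = 1/20
check: Δy/Fy = (-27/20) / (-27) = 1/20 ✓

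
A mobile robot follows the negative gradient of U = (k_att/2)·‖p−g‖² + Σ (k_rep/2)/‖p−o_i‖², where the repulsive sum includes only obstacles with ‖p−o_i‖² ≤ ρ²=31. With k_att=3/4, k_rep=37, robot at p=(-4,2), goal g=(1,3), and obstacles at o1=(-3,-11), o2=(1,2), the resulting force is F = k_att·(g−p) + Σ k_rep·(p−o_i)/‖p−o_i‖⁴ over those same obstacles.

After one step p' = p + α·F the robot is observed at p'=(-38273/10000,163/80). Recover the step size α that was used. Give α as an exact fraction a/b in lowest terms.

α = 1/20

F_att = 3/4·(g−p) = 3/4·(5,1) = (3.7500,0.7500)
o1: d²=170 > ρ²=31 → inactive
o2: d²=25 ≤ ρ²=31; F_rep = 37·(-5,0)/25² = (-0.2960,0.0000)
F = F_att + ΣF_rep = (3.4540,0.7500)
Δp = p'−p = (0.1727,0.0375); α = Δx/Fx = (1727/10000) / (1727/500) = 1/20
check: Δy/Fy = (3/80) / (3/4) = 1/20 ✓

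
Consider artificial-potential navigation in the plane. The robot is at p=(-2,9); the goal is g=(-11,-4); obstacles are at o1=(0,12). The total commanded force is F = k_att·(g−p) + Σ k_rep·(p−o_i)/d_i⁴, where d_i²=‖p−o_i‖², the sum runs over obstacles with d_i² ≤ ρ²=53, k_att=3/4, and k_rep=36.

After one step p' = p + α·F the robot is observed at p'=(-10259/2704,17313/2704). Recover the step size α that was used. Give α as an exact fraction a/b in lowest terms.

α = 1/4

F_att = 3/4·(g−p) = 3/4·(-9,-13) = (-6.7500,-9.7500)
o1: d²=13 ≤ ρ²=53; F_rep = 36·(-2,-3)/13² = (-0.4260,-0.6391)
F = F_att + ΣF_rep = (-7.1760,-10.3891)
Δp = p'−p = (-1.7940,-2.5973); α = Δx/Fx = (-4851/2704) / (-4851/676) = 1/4
check: Δy/Fy = (-7023/2704) / (-7023/676) = 1/4 ✓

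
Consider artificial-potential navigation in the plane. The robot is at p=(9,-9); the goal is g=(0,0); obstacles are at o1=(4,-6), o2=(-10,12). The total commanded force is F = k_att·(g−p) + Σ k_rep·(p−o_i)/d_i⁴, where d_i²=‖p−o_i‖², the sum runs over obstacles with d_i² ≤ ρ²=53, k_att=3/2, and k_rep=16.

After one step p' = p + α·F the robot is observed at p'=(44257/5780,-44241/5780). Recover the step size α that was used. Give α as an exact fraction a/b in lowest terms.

α = 1/10

F_att = 3/2·(g−p) = 3/2·(-9,9) = (-13.5000,13.5000)
o1: d²=34 ≤ ρ²=53; F_rep = 16·(5,-3)/34² = (0.0692,-0.0415)
o2: d²=802 > ρ²=53 → inactive
F = F_att + ΣF_rep = (-13.4308,13.4585)
Δp = p'−p = (-1.3431,1.3458); α = Δx/Fx = (-7763/5780) / (-7763/578) = 1/10
check: Δy/Fy = (7779/5780) / (7779/578) = 1/10 ✓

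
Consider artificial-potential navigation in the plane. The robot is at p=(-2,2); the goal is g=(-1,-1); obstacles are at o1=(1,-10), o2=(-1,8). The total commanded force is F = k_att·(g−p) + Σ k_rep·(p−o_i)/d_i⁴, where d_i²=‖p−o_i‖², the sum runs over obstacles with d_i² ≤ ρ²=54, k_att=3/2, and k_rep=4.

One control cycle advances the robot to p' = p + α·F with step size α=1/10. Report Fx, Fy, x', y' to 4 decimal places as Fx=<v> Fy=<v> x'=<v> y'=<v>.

Fx=1.4971 Fy=-4.5175 x'=-1.8503 y'=1.5482

F_att = 3/2·(g−p) = 3/2·(1,-3) = (1.5000,-4.5000)
o1: d²=153 > ρ²=54 → inactive
o2: d²=37 ≤ ρ²=54; F_rep = 4·(-1,-6)/37² = (-0.0029,-0.0175)
F = F_att + ΣF_rep = (1.4971,-4.5175)
p' = p + 1/10·F = (-1.8503,1.5482)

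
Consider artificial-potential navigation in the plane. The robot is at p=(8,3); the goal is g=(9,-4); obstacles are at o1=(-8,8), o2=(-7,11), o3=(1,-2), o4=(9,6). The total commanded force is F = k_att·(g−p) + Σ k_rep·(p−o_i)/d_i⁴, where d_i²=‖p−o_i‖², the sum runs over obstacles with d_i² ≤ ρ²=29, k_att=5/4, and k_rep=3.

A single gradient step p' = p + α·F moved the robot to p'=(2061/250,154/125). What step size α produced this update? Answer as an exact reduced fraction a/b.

α = 1/5

F_att = 5/4·(g−p) = 5/4·(1,-7) = (1.2500,-8.7500)
o1: d²=281 > ρ²=29 → inactive
o2: d²=289 > ρ²=29 → inactive
o3: d²=74 > ρ²=29 → inactive
o4: d²=10 ≤ ρ²=29; F_rep = 3·(-1,-3)/10² = (-0.0300,-0.0900)
F = F_att + ΣF_rep = (1.2200,-8.8400)
Δp = p'−p = (0.2440,-1.7680); α = Δx/Fx = (61/250) / (61/50) = 1/5
check: Δy/Fy = (-221/125) / (-221/25) = 1/5 ✓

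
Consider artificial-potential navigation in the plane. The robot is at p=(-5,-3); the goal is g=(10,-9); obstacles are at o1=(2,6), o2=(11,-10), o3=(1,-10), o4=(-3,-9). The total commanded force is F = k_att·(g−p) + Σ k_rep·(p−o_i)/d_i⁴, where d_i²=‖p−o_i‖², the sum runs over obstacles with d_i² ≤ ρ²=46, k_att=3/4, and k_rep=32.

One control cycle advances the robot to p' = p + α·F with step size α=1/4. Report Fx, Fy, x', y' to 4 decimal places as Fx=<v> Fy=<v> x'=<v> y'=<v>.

F_att = 3/4·(g−p) = 3/4·(15,-6) = (11.2500,-4.5000)
o1: d²=130 > ρ²=46 → inactive
o2: d²=305 > ρ²=46 → inactive
o3: d²=85 > ρ²=46 → inactive
o4: d²=40 ≤ ρ²=46; F_rep = 32·(-2,6)/40² = (-0.0400,0.1200)
F = F_att + ΣF_rep = (11.2100,-4.3800)
p' = p + 1/4·F = (-2.1975,-4.0950)

Fx=11.2100 Fy=-4.3800 x'=-2.1975 y'=-4.0950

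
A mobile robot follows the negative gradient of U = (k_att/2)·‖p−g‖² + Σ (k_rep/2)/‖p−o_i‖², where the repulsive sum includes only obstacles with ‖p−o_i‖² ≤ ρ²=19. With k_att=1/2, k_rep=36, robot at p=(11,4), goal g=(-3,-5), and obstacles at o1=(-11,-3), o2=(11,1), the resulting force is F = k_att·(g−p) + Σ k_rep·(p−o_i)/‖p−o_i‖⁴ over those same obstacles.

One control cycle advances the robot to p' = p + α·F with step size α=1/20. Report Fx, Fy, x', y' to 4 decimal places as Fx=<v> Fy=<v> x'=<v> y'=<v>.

F_att = 1/2·(g−p) = 1/2·(-14,-9) = (-7.0000,-4.5000)
o1: d²=533 > ρ²=19 → inactive
o2: d²=9 ≤ ρ²=19; F_rep = 36·(0,3)/9² = (0.0000,1.3333)
F = F_att + ΣF_rep = (-7.0000,-3.1667)
p' = p + 1/20·F = (10.6500,3.8417)

Fx=-7.0000 Fy=-3.1667 x'=10.6500 y'=3.8417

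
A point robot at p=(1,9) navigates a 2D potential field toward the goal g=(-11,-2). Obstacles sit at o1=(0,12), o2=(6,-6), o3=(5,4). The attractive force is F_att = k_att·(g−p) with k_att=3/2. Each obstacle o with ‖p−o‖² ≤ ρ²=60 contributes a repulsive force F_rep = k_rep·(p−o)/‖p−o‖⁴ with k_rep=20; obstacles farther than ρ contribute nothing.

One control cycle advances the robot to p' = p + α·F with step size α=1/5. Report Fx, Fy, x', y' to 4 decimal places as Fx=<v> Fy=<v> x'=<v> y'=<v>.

Fx=-17.8476 Fy=-17.0405 x'=-2.5695 y'=5.5919

F_att = 3/2·(g−p) = 3/2·(-12,-11) = (-18.0000,-16.5000)
o1: d²=10 ≤ ρ²=60; F_rep = 20·(1,-3)/10² = (0.2000,-0.6000)
o2: d²=250 > ρ²=60 → inactive
o3: d²=41 ≤ ρ²=60; F_rep = 20·(-4,5)/41² = (-0.0476,0.0595)
F = F_att + ΣF_rep = (-17.8476,-17.0405)
p' = p + 1/5·F = (-2.5695,5.5919)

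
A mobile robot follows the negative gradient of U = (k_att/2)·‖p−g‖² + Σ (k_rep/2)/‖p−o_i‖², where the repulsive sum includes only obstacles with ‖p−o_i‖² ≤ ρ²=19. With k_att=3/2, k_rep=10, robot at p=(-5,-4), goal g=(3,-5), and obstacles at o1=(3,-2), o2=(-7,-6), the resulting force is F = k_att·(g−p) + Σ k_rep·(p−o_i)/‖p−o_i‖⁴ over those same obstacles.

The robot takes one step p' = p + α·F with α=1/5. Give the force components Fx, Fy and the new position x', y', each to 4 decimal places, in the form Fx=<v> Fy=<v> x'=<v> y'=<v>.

Fx=12.3125 Fy=-1.1875 x'=-2.5375 y'=-4.2375

F_att = 3/2·(g−p) = 3/2·(8,-1) = (12.0000,-1.5000)
o1: d²=68 > ρ²=19 → inactive
o2: d²=8 ≤ ρ²=19; F_rep = 10·(2,2)/8² = (0.3125,0.3125)
F = F_att + ΣF_rep = (12.3125,-1.1875)
p' = p + 1/5·F = (-2.5375,-4.2375)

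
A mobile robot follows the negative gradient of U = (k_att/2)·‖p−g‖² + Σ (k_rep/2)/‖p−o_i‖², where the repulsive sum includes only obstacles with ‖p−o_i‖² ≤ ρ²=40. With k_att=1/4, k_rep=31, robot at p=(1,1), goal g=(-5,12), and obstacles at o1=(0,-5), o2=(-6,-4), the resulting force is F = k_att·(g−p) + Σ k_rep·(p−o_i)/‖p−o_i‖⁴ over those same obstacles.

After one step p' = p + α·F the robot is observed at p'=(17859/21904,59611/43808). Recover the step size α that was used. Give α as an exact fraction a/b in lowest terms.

F_att = 1/4·(g−p) = 1/4·(-6,11) = (-1.5000,2.7500)
o1: d²=37 ≤ ρ²=40; F_rep = 31·(1,6)/37² = (0.0226,0.1359)
o2: d²=74 > ρ²=40 → inactive
F = F_att + ΣF_rep = (-1.4774,2.8859)
Δp = p'−p = (-0.1847,0.3607); α = Δx/Fx = (-4045/21904) / (-4045/2738) = 1/8
check: Δy/Fy = (15803/43808) / (15803/5476) = 1/8 ✓

α = 1/8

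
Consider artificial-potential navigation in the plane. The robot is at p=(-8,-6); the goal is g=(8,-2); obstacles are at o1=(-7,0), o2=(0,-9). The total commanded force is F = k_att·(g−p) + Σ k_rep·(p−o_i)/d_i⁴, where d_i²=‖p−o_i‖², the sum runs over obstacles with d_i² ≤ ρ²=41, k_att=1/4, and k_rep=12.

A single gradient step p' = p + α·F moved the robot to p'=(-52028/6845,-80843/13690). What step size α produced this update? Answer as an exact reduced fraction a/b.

F_att = 1/4·(g−p) = 1/4·(16,4) = (4.0000,1.0000)
o1: d²=37 ≤ ρ²=41; F_rep = 12·(-1,-6)/37² = (-0.0088,-0.0526)
o2: d²=73 > ρ²=41 → inactive
F = F_att + ΣF_rep = (3.9912,0.9474)
Δp = p'−p = (0.3991,0.0947); α = Δx/Fx = (2732/6845) / (5464/1369) = 1/10
check: Δy/Fy = (1297/13690) / (1297/1369) = 1/10 ✓

α = 1/10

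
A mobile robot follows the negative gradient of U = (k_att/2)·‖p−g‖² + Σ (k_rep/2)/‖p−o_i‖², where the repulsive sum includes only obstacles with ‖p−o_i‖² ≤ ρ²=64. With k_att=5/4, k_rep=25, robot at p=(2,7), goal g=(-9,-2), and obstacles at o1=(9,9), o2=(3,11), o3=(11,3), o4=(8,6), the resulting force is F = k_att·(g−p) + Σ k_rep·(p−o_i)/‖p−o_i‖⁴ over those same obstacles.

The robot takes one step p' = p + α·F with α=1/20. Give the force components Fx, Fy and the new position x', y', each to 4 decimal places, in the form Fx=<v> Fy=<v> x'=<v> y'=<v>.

Fx=-14.0084 Fy=-11.5956 x'=1.2996 y'=6.4202

F_att = 5/4·(g−p) = 5/4·(-11,-9) = (-13.7500,-11.2500)
o1: d²=53 ≤ ρ²=64; F_rep = 25·(-7,-2)/53² = (-0.0623,-0.0178)
o2: d²=17 ≤ ρ²=64; F_rep = 25·(-1,-4)/17² = (-0.0865,-0.3460)
o3: d²=97 > ρ²=64 → inactive
o4: d²=37 ≤ ρ²=64; F_rep = 25·(-6,1)/37² = (-0.1096,0.0183)
F = F_att + ΣF_rep = (-14.0084,-11.5956)
p' = p + 1/20·F = (1.2996,6.4202)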